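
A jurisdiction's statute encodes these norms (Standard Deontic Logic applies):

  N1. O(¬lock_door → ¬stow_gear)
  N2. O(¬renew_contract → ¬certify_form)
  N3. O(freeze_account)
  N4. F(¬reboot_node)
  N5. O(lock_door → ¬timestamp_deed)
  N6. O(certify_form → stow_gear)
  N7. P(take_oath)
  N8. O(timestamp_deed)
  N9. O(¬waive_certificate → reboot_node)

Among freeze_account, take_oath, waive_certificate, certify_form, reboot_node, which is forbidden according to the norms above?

Premise 8 states O(timestamp_deed) outright.
The contrapositive of premise 5 (O(lock_door → ¬timestamp_deed)) is O(timestamp_deed → ¬lock_door), and O(timestamp_deed) is already established, so O(¬lock_door).
Applying K to premise 1 (O(¬lock_door → ¬stow_gear)) and O(¬lock_door) yields O(¬stow_gear).
The contrapositive of premise 6 (O(certify_form → stow_gear)) is O(¬stow_gear → ¬certify_form), and O(¬stow_gear) is already established, so O(¬certify_form).
So O(¬certify_form) holds, i.e. certify_form is forbidden. None of the other listed options is forbidden under the premises.

certify_form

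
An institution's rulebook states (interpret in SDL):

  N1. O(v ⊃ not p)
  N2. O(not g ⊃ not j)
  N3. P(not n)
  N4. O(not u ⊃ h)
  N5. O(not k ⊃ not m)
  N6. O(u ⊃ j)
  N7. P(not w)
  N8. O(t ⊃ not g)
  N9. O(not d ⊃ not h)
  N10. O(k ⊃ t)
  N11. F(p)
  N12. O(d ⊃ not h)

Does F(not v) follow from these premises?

Premise 1 is O(v ⊃ not p); even if O(not p) held, inferring O(v) would be affirming the consequent — invalid.
No other premise forces O(v). An ideal world satisfying every premise can still have not v true, so F(not v) is not derivable.

No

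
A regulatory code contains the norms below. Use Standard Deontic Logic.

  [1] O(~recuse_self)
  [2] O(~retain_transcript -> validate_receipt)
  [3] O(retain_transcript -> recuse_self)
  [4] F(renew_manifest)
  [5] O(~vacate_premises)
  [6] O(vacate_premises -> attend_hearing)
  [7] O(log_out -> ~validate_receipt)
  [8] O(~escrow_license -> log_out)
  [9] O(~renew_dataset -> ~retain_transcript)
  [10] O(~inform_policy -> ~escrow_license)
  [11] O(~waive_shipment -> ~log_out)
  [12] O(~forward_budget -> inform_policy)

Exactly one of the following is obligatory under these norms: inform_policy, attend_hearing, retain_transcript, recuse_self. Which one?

inform_policy

Premise 1 gives O(~recuse_self).
Premise 3 is O(retain_transcript -> recuse_self); contrapositively O(~recuse_self -> ~retain_transcript). Since O(~recuse_self) holds, K gives O(~retain_transcript).
From O(~retain_transcript) and premise 2, O(~retain_transcript -> validate_receipt), we obtain O(validate_receipt).
The contrapositive of premise 7 (O(log_out -> ~validate_receipt)) is O(validate_receipt -> ~log_out), and O(validate_receipt) is already established, so O(~log_out).
Premise 8, O(~escrow_license -> log_out), contraposes to O(~log_out -> escrow_license); with O(~log_out) we get O(escrow_license).
Premise 10 is O(~inform_policy -> ~escrow_license); contrapositively O(escrow_license -> inform_policy). Since O(escrow_license) holds, K gives O(inform_policy).
So O(inform_policy) holds — inform_policy is obligatory. None of the other listed options is made obligatory by any chain of premises.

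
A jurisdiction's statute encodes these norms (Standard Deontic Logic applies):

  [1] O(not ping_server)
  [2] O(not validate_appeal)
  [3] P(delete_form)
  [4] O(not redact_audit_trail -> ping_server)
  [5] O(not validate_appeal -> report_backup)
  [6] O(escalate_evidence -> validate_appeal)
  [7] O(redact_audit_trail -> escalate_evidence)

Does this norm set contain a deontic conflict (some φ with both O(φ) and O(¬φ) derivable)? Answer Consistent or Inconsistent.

From premise 1 we have O(not ping_server).
Premise 4, O(not redact_audit_trail -> ping_server), contraposes to O(not ping_server -> redact_audit_trail); with O(not ping_server) we get O(redact_audit_trail).
Premise 7 is O(redact_audit_trail -> escalate_evidence); since O(redact_audit_trail), deontic closure gives O(escalate_evidence).
Premise 6 is O(escalate_evidence -> validate_appeal); since O(escalate_evidence), deontic closure gives O(validate_appeal).
Yet premise 2 states O(not validate_appeal).
We now have both O(validate_appeal) and O(not validate_appeal) — validate_appeal is simultaneously obligatory and forbidden, violating the D-axiom.

Inconsistent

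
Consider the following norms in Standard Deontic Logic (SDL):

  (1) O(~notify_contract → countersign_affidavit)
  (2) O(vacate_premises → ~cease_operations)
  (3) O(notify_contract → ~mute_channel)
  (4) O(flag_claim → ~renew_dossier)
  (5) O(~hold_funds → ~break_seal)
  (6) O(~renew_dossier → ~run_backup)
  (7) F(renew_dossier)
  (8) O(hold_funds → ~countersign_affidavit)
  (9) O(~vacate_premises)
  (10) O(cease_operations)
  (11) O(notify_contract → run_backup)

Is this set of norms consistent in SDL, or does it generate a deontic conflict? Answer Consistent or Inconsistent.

Consistent

Premise 2 is O(vacate_premises → ~cease_operations), but O(vacate_premises) is not derivable from the premises, so it does not yield O(~cease_operations).
So O(~cease_operations) is not derivable, and the apparent clash with O(cease_operations) does not arise.
A world satisfying every obligation exists (e.g. break_seal=false, cease_operations=true, countersign_affidavit=true, flag_claim=false, hold_funds=false, mute_channel=false, notify_contract=false, renew_dossier=false, run_backup=false, vacate_premises=false); no atom is both obligatory and forbidden, so the set is consistent.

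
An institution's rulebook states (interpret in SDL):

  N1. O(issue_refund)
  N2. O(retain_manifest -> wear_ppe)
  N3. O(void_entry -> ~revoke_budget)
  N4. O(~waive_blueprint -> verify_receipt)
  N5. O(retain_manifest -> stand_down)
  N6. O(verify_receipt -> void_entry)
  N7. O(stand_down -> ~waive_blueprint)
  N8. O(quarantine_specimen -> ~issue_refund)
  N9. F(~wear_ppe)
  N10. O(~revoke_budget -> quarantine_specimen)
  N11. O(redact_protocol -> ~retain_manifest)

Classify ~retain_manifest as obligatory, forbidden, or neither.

Obligatory

Premise 1 gives O(issue_refund).
Premise 8, O(quarantine_specimen -> ~issue_refund), contraposes to O(issue_refund -> ~quarantine_specimen); with O(issue_refund) we get O(~quarantine_specimen).
Premise 10, O(~revoke_budget -> quarantine_specimen), contraposes to O(~quarantine_specimen -> revoke_budget); with O(~quarantine_specimen) we get O(revoke_budget).
Premise 3 is O(void_entry -> ~revoke_budget); contrapositively O(revoke_budget -> ~void_entry). Since O(revoke_budget) holds, K gives O(~void_entry).
The contrapositive of premise 6 (O(verify_receipt -> void_entry)) is O(~void_entry -> ~verify_receipt), and O(~void_entry) is already established, so O(~verify_receipt).
Premise 4, O(~waive_blueprint -> verify_receipt), contraposes to O(~verify_receipt -> waive_blueprint); with O(~verify_receipt) we get O(waive_blueprint).
Premise 7 is O(stand_down -> ~waive_blueprint); contrapositively O(waive_blueprint -> ~stand_down). Since O(waive_blueprint) holds, K gives O(~stand_down).
The contrapositive of premise 5 (O(retain_manifest -> stand_down)) is O(~stand_down -> ~retain_manifest), and O(~stand_down) is already established, so O(~retain_manifest).
Premises 2, 9, 11 do not contribute to this derivation.
Hence ~retain_manifest is obligatory.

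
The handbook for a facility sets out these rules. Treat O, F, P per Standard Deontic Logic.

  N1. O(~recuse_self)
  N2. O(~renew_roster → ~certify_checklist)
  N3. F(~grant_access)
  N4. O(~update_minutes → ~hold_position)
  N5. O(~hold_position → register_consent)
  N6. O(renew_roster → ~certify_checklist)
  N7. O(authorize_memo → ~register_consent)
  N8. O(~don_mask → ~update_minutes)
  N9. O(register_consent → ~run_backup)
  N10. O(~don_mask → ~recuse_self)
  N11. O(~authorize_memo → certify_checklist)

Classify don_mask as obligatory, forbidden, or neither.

Obligatory

Premises 2 and 6 cover both cases: O(~renew_roster → ~certify_checklist) and O(renew_roster → ~certify_checklist). Since ~renew_roster ∨ renew_roster is a tautology, O(~certify_checklist) follows.
Premise 11, O(~authorize_memo → certify_checklist), contraposes to O(~certify_checklist → authorize_memo); with O(~certify_checklist) we get O(authorize_memo).
Premise 7 is O(authorize_memo → ~register_consent); since O(authorize_memo), deontic closure gives O(~register_consent).
Premise 5 is O(~hold_position → register_consent); contrapositively O(~register_consent → hold_position). Since O(~register_consent) holds, K gives O(hold_position).
The contrapositive of premise 4 (O(~update_minutes → ~hold_position)) is O(hold_position → update_minutes), and O(hold_position) is already established, so O(update_minutes).
The contrapositive of premise 8 (O(~don_mask → ~update_minutes)) is O(update_minutes → don_mask), and O(update_minutes) is already established, so O(don_mask).
Premises 1, 3, 9, 10 do not contribute to this derivation.
Hence don_mask is obligatory.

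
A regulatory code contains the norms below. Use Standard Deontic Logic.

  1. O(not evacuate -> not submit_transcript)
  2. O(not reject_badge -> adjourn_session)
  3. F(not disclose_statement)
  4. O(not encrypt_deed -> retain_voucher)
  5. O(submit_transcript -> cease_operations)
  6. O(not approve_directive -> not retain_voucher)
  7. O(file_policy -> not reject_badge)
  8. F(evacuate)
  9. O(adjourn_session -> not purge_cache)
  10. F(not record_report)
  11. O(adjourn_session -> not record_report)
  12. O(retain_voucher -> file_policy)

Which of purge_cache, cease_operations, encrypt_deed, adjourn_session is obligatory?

Premise 10 is F(not record_report), i.e. O(record_report).
Premise 11 is O(adjourn_session -> not record_report); contrapositively O(record_report -> not adjourn_session). Since O(record_report) holds, K gives O(not adjourn_session).
Premise 2, O(not reject_badge -> adjourn_session), contraposes to O(not adjourn_session -> reject_badge); with O(not adjourn_session) we get O(reject_badge).
Premise 7, O(file_policy -> not reject_badge), contraposes to O(reject_badge -> not file_policy); with O(reject_badge) we get O(not file_policy).
Premise 12, O(retain_voucher -> file_policy), contraposes to O(not file_policy -> not retain_voucher); with O(not file_policy) we get O(not retain_voucher).
The contrapositive of premise 4 (O(not encrypt_deed -> retain_voucher)) is O(not retain_voucher -> encrypt_deed), and O(not retain_voucher) is already established, so O(encrypt_deed).
So O(encrypt_deed) holds — encrypt_deed is obligatory. None of the other listed options is made obligatory by any chain of premises.

encrypt_deed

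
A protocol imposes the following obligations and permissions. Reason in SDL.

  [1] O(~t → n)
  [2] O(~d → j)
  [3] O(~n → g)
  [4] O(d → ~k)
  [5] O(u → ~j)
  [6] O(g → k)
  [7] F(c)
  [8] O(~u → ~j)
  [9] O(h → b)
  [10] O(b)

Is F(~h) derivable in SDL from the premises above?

No

Premise 9 is O(h → b); even if O(b) held, inferring O(h) would be affirming the consequent — invalid.
No other premise forces O(h). An ideal world satisfying every premise can still have ~h true, so F(~h) is not derivable.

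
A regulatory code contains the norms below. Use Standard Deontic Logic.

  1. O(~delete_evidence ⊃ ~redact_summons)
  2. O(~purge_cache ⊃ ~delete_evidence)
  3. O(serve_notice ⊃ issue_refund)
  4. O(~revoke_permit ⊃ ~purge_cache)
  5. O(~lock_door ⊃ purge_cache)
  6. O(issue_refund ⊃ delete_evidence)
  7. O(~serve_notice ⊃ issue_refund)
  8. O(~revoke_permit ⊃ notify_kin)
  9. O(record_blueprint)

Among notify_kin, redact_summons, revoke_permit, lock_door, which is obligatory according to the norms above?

Premises 7 and 3 cover both cases: O(~serve_notice ⊃ issue_refund) and O(serve_notice ⊃ issue_refund). Since ~serve_notice ∨ serve_notice is a tautology, O(issue_refund) follows.
Applying K to premise 6 (O(issue_refund ⊃ delete_evidence)) and O(issue_refund) yields O(delete_evidence).
Premise 2, O(~purge_cache ⊃ ~delete_evidence), contraposes to O(delete_evidence ⊃ purge_cache); with O(delete_evidence) we get O(purge_cache).
The contrapositive of premise 4 (O(~revoke_permit ⊃ ~purge_cache)) is O(purge_cache ⊃ revoke_permit), and O(purge_cache) is already established, so O(revoke_permit).
So O(revoke_permit) holds — revoke_permit is obligatory. None of the other listed options is made obligatory by any chain of premises.

revoke_permit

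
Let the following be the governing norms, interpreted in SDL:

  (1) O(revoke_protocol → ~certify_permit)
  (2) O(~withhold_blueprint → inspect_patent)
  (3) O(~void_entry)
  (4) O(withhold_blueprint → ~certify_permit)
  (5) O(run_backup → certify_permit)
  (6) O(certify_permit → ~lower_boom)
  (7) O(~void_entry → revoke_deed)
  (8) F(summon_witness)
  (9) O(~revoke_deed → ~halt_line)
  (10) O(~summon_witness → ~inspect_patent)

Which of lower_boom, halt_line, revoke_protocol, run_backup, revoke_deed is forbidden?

F(summon_witness) at premise 8 means O(~summon_witness).
Premise 10 is O(~summon_witness → ~inspect_patent); since O(~summon_witness), deontic closure gives O(~inspect_patent).
The contrapositive of premise 2 (O(~withhold_blueprint → inspect_patent)) is O(~inspect_patent → withhold_blueprint), and O(~inspect_patent) is already established, so O(withhold_blueprint).
Applying K to premise 4 (O(withhold_blueprint → ~certify_permit)) and O(withhold_blueprint) yields O(~certify_permit).
Premise 5, O(run_backup → certify_permit), contraposes to O(~certify_permit → ~run_backup); with O(~certify_permit) we get O(~run_backup).
So O(~run_backup) holds, i.e. run_backup is forbidden. None of the other listed options is forbidden under the premises.

run_backup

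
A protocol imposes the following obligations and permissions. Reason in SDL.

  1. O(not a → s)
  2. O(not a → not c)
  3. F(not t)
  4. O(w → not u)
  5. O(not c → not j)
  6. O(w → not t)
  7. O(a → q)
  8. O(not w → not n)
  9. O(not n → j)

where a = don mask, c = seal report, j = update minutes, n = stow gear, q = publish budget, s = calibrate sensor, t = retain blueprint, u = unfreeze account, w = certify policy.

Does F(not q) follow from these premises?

Premise 3, F(not t), is equivalent to O(t).
Premise 6, O(w → not t), contraposes to O(t → not w); with O(t) we get O(not w).
Premise 8 is O(not w → not n); since O(not w), deontic closure gives O(not n).
Applying K to premise 9 (O(not n → j)) and O(not n) yields O(j).
Premise 5 is O(not c → not j); contrapositively O(j → c). Since O(j) holds, K gives O(c).
Premise 2 is O(not a → not c); contrapositively O(c → a). Since O(c) holds, K gives O(a).
Applying K to premise 7 (O(a → q)) and O(a) yields O(q).
Premises 1, 4 do not contribute to this derivation.
So O(q) holds, i.e. F(not q). The claim follows.

Yes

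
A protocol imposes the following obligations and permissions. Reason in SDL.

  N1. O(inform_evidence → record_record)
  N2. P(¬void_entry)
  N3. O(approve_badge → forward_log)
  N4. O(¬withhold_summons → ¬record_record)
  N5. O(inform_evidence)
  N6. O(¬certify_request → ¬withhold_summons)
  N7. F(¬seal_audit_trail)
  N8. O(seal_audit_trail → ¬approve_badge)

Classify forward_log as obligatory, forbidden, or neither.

Neither

Premise 3 is O(approve_badge → forward_log), but O(approve_badge) is not derivable from the premises, so it does not yield O(forward_log).
No premise or chain of K-axiom applications forces O(forward_log), and none forces O(¬forward_log). So forward_log is neither obligatory nor forbidden under these norms.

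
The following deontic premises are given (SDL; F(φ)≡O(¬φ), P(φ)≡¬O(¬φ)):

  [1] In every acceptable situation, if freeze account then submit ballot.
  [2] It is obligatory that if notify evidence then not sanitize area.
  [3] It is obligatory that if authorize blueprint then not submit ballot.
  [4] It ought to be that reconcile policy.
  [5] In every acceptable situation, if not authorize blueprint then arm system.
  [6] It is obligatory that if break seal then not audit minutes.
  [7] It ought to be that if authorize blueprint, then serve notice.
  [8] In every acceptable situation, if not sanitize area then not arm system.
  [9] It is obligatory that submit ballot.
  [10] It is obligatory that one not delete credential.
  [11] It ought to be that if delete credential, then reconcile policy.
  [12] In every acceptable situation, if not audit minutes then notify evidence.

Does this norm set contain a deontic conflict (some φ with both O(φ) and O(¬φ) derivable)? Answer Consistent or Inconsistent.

Consistent

Premise 11 is O(delete_credential → reconcile_policy); even if O(reconcile_policy) held, inferring O(delete_credential) would be affirming the consequent — invalid.
So O(delete_credential) is not derivable, and the apparent clash with O(¬delete_credential) does not arise.
A world satisfying every obligation exists (e.g. arm_system=true, audit_minutes=true, authorize_blueprint=false, break_seal=false, delete_credential=false, freeze_account=false, notify_evidence=false, reconcile_policy=true, sanitize_area=true, serve_notice=false, submit_ballot=true); no atom is both obligatory and forbidden, so the set is consistent.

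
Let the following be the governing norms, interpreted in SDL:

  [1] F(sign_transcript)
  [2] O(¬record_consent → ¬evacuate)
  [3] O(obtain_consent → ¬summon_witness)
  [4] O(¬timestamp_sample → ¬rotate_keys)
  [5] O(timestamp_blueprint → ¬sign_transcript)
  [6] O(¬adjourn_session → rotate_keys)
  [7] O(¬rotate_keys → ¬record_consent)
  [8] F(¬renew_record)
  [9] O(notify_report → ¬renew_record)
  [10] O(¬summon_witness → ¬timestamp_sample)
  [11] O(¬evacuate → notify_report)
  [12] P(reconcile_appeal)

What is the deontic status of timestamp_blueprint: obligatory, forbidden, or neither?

Neither

Premise 5 is O(timestamp_blueprint → ¬sign_transcript); even if O(¬sign_transcript) held, inferring O(timestamp_blueprint) would be affirming the consequent — invalid.
No premise or chain of K-axiom applications forces O(timestamp_blueprint), and none forces O(¬timestamp_blueprint). So timestamp_blueprint is neither obligatory nor forbidden under these norms.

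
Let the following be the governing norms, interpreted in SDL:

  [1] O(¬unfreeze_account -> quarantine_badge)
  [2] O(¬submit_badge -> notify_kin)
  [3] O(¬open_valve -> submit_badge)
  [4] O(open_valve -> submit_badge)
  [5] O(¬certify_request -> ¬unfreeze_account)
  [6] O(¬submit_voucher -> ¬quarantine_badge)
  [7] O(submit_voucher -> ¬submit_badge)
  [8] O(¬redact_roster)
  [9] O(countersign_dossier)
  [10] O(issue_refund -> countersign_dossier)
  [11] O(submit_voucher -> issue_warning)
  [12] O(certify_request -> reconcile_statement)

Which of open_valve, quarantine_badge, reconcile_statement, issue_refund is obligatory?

reconcile_statement

Premises 4 and 3 cover both cases: O(open_valve -> submit_badge) and O(¬open_valve -> submit_badge). Since open_valve ∨ ¬open_valve is a tautology, O(submit_badge) follows.
Premise 7 is O(submit_voucher -> ¬submit_badge); contrapositively O(submit_badge -> ¬submit_voucher). Since O(submit_badge) holds, K gives O(¬submit_voucher).
With premise 6, O(¬submit_voucher -> ¬quarantine_badge), the K-axiom yields O(¬quarantine_badge).
Premise 1, O(¬unfreeze_account -> quarantine_badge), contraposes to O(¬quarantine_badge -> unfreeze_account); with O(¬quarantine_badge) we get O(unfreeze_account).
Premise 5 is O(¬certify_request -> ¬unfreeze_account); contrapositively O(unfreeze_account -> certify_request). Since O(unfreeze_account) holds, K gives O(certify_request).
With premise 12, O(certify_request -> reconcile_statement), the K-axiom yields O(reconcile_statement).
So O(reconcile_statement) holds — reconcile_statement is obligatory. None of the other listed options is made obligatory by any chain of premises.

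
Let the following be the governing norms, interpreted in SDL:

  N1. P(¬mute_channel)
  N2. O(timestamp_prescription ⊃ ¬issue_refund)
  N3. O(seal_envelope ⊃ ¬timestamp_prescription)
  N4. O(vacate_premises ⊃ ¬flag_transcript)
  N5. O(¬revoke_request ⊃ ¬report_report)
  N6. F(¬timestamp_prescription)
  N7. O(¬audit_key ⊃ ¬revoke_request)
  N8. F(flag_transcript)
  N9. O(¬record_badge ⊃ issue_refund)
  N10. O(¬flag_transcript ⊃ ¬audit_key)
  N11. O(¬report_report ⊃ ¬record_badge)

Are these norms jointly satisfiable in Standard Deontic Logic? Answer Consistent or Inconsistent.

Inconsistent

F(flag_transcript) at premise 8 means O(¬flag_transcript).
Applying K to premise 10 (O(¬flag_transcript ⊃ ¬audit_key)) and O(¬flag_transcript) yields O(¬audit_key).
From O(¬audit_key) and premise 7, O(¬audit_key ⊃ ¬revoke_request), we obtain O(¬revoke_request).
Premise 5 is O(¬revoke_request ⊃ ¬report_report); since O(¬revoke_request), deontic closure gives O(¬report_report).
Premise 11 is O(¬report_report ⊃ ¬record_badge); since O(¬report_report), deontic closure gives O(¬record_badge).
Premise 9 is O(¬record_badge ⊃ issue_refund); since O(¬record_badge), deontic closure gives O(issue_refund).
Premise 2 is O(timestamp_prescription ⊃ ¬issue_refund); contrapositively O(issue_refund ⊃ ¬timestamp_prescription). Since O(issue_refund) holds, K gives O(¬timestamp_prescription).
Yet premise 6 is F(¬timestamp_prescription), i.e. O(timestamp_prescription).
We now have both O(¬timestamp_prescription) and O(timestamp_prescription) — timestamp_prescription is simultaneously obligatory and forbidden, violating the D-axiom.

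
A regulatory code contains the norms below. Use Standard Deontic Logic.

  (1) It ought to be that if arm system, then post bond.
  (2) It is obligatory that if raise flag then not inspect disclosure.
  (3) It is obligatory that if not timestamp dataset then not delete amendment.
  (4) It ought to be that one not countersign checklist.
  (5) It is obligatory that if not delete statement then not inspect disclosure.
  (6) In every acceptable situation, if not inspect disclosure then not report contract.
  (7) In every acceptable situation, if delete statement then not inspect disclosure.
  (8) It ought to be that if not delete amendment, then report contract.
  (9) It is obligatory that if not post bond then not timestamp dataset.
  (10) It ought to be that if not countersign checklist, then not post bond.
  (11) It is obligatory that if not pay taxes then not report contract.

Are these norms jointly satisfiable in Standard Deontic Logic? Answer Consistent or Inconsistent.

Premises 7 and 5 are O(delete_statement → ¬inspect_disclosure) and O(¬delete_statement → ¬inspect_disclosure); every ideal world satisfies delete_statement or ¬delete_statement, so in either case ¬inspect_disclosure holds — hence O(¬inspect_disclosure).
From O(¬inspect_disclosure) and premise 6, O(¬inspect_disclosure → ¬report_contract), we obtain O(¬report_contract).
Premise 8, O(¬delete_amendment → report_contract), contraposes to O(¬report_contract → delete_amendment); with O(¬report_contract) we get O(delete_amendment).
Premise 3, O(¬timestamp_dataset → ¬delete_amendment), contraposes to O(delete_amendment → timestamp_dataset); with O(delete_amendment) we get O(timestamp_dataset).
The contrapositive of premise 9 (O(¬post_bond → ¬timestamp_dataset)) is O(timestamp_dataset → post_bond), and O(timestamp_dataset) is already established, so O(post_bond).
Premise 10, O(¬countersign_checklist → ¬post_bond), contraposes to O(post_bond → countersign_checklist); with O(post_bond) we get O(countersign_checklist).
But premise 4 directly asserts O(¬countersign_checklist).
We now have both O(countersign_checklist) and O(¬countersign_checklist) — countersign_checklist is simultaneously obligatory and forbidden, violating the D-axiom.

Inconsistent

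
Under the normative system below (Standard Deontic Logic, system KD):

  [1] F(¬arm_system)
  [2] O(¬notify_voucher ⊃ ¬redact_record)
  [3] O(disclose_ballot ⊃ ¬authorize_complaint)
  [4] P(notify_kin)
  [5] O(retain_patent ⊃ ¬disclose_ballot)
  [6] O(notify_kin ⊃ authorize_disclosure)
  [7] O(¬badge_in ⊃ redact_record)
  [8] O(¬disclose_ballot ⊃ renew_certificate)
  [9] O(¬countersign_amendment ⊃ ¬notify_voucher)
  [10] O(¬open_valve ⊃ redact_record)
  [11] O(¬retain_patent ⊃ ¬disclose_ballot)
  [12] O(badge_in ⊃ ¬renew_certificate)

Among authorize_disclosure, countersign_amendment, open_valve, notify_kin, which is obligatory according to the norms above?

countersign_amendment

By case analysis on ¬retain_patent: premise 11 gives O(¬retain_patent ⊃ ¬disclose_ballot) and premise 5 gives O(retain_patent ⊃ ¬disclose_ballot), so O(¬disclose_ballot) either way.
With premise 8, O(¬disclose_ballot ⊃ renew_certificate), the K-axiom yields O(renew_certificate).
The contrapositive of premise 12 (O(badge_in ⊃ ¬renew_certificate)) is O(renew_certificate ⊃ ¬badge_in), and O(renew_certificate) is already established, so O(¬badge_in).
With premise 7, O(¬badge_in ⊃ redact_record), the K-axiom yields O(redact_record).
Premise 2, O(¬notify_voucher ⊃ ¬redact_record), contraposes to O(redact_record ⊃ notify_voucher); with O(redact_record) we get O(notify_voucher).
The contrapositive of premise 9 (O(¬countersign_amendment ⊃ ¬notify_voucher)) is O(notify_voucher ⊃ countersign_amendment), and O(notify_voucher) is already established, so O(countersign_amendment).
So O(countersign_amendment) holds — countersign_amendment is obligatory. None of the other listed options is made obligatory by any chain of premises.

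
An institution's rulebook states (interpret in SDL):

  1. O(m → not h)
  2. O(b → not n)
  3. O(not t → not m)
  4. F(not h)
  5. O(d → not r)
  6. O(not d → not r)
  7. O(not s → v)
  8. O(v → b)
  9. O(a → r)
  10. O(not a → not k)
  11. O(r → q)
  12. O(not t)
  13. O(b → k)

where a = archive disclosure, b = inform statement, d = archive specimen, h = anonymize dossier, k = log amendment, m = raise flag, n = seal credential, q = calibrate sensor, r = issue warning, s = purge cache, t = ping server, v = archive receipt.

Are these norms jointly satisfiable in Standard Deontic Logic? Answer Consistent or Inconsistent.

Consistent

Premise 1 is O(m → not h), but O(m) is not derivable from the premises, so it does not yield O(not h).
So O(not h) is not derivable, and the apparent clash with O(h) does not arise.
A world satisfying every obligation exists (e.g. a=false, b=false, d=false, h=true, k=false, m=false, n=false, q=false, r=false, s=true, t=false, v=false); no atom is both obligatory and forbidden, so the set is consistent.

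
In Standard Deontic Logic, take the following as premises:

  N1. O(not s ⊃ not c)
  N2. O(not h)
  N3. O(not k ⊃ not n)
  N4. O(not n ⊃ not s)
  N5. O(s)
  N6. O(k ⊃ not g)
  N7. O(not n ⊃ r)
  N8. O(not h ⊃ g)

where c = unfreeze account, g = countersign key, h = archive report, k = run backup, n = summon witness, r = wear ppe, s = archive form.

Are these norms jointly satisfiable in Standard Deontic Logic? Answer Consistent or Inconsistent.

Inconsistent

Premise 5 gives O(s).
Premise 4, O(not n ⊃ not s), contraposes to O(s ⊃ n); with O(s) we get O(n).
Premise 3, O(not k ⊃ not n), contraposes to O(n ⊃ k); with O(n) we get O(k).
From O(k) and premise 6, O(k ⊃ not g), we obtain O(not g).
Premise 8, O(not h ⊃ g), contraposes to O(not g ⊃ h); with O(not g) we get O(h).
However, premise 2 gives O(not h).
We now have both O(h) and O(not h) — h is simultaneously obligatory and forbidden, violating the D-axiom.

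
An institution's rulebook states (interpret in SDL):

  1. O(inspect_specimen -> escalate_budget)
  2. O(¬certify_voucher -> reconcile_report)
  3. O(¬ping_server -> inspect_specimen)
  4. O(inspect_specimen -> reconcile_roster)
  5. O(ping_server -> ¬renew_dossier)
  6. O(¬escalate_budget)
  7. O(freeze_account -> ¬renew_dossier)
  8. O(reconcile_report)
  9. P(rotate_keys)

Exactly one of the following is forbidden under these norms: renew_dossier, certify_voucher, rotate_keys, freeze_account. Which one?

renew_dossier

Premise 6 states O(¬escalate_budget) outright.
Premise 1 is O(inspect_specimen -> escalate_budget); contrapositively O(¬escalate_budget -> ¬inspect_specimen). Since O(¬escalate_budget) holds, K gives O(¬inspect_specimen).
Premise 3, O(¬ping_server -> inspect_specimen), contraposes to O(¬inspect_specimen -> ping_server); with O(¬inspect_specimen) we get O(ping_server).
Applying K to premise 5 (O(ping_server -> ¬renew_dossier)) and O(ping_server) yields O(¬renew_dossier).
So O(¬renew_dossier) holds, i.e. renew_dossier is forbidden. None of the other listed options is forbidden under the premises.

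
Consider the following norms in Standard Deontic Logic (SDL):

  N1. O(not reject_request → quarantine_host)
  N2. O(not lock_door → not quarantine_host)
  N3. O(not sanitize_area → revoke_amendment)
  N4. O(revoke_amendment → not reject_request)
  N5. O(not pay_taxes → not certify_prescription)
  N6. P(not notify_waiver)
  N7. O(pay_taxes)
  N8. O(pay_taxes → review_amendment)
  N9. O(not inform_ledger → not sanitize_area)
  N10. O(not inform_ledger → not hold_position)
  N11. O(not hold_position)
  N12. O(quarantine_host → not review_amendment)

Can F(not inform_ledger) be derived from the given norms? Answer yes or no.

Yes

From premise 7 we have O(pay_taxes).
Applying K to premise 8 (O(pay_taxes → review_amendment)) and O(pay_taxes) yields O(review_amendment).
Premise 12 is O(quarantine_host → not review_amendment); contrapositively O(review_amendment → not quarantine_host). Since O(review_amendment) holds, K gives O(not quarantine_host).
The contrapositive of premise 1 (O(not reject_request → quarantine_host)) is O(not quarantine_host → reject_request), and O(not quarantine_host) is already established, so O(reject_request).
Premise 4, O(revoke_amendment → not reject_request), contraposes to O(reject_request → not revoke_amendment); with O(reject_request) we get O(not revoke_amendment).
Premise 3, O(not sanitize_area → revoke_amendment), contraposes to O(not revoke_amendment → sanitize_area); with O(not revoke_amendment) we get O(sanitize_area).
The contrapositive of premise 9 (O(not inform_ledger → not sanitize_area)) is O(sanitize_area → inform_ledger), and O(sanitize_area) is already established, so O(inform_ledger).
Premises 2, 5, 6, 10, 11 do not contribute to this derivation.
So O(inform_ledger) holds, i.e. F(not inform_ledger). The claim follows.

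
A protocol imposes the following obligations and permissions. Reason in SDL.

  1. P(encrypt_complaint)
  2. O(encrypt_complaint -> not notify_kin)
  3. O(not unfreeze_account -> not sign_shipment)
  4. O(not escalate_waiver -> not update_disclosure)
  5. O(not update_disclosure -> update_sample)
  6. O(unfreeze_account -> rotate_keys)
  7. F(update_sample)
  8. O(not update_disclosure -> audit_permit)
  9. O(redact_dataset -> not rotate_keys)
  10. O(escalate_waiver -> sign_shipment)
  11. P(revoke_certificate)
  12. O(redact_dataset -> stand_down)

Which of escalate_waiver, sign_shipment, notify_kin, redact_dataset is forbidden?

F(update_sample) at premise 7 means O(not update_sample).
The contrapositive of premise 5 (O(not update_disclosure -> update_sample)) is O(not update_sample -> update_disclosure), and O(not update_sample) is already established, so O(update_disclosure).
Premise 4, O(not escalate_waiver -> not update_disclosure), contraposes to O(update_disclosure -> escalate_waiver); with O(update_disclosure) we get O(escalate_waiver).
Applying K to premise 10 (O(escalate_waiver -> sign_shipment)) and O(escalate_waiver) yields O(sign_shipment).
Premise 3, O(not unfreeze_account -> not sign_shipment), contraposes to O(sign_shipment -> unfreeze_account); with O(sign_shipment) we get O(unfreeze_account).
Premise 6 is O(unfreeze_account -> rotate_keys); since O(unfreeze_account), deontic closure gives O(rotate_keys).
Premise 9, O(redact_dataset -> not rotate_keys), contraposes to O(rotate_keys -> not redact_dataset); with O(rotate_keys) we get O(not redact_dataset).
So O(not redact_dataset) holds, i.e. redact_dataset is forbidden. None of the other listed options is forbidden under the premises.

redact_dataset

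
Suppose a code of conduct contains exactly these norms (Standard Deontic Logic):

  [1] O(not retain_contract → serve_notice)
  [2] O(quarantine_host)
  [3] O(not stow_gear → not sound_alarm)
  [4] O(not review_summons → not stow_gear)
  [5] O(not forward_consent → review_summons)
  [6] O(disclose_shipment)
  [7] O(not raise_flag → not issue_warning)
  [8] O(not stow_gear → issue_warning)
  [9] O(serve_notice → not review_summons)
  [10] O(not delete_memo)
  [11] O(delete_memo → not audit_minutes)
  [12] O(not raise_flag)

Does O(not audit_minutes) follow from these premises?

Premise 11 is O(delete_memo → not audit_minutes), but O(delete_memo) is not derivable from the premises, so it does not yield O(not audit_minutes).
No other premise forces O(not audit_minutes). An ideal world satisfying every premise can still have not audit_minutes false, so O(not audit_minutes) is not derivable.

No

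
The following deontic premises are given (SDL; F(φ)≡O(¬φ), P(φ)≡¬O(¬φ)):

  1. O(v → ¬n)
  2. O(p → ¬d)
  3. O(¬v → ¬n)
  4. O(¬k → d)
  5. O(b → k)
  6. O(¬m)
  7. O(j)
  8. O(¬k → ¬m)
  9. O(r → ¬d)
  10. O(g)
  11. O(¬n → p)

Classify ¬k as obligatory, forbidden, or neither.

Forbidden

Premises 3 and 1 cover both cases: O(¬v → ¬n) and O(v → ¬n). Since ¬v ∨ v is a tautology, O(¬n) follows.
Premise 11 is O(¬n → p); since O(¬n), deontic closure gives O(p).
From O(p) and premise 2, O(p → ¬d), we obtain O(¬d).
Premise 4, O(¬k → d), contraposes to O(¬d → k); with O(¬d) we get O(k).
Premises 5, 6, 7, 8, 9, 10 do not contribute to this derivation.
Thus O(k), which is F(¬k): ¬k is forbidden.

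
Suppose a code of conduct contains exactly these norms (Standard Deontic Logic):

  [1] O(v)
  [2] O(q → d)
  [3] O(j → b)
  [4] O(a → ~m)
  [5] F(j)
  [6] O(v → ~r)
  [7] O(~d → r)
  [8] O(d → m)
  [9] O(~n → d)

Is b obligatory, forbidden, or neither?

Premise 3 is O(j → b), but O(j) is not derivable from the premises, so it does not yield O(b).
No premise or chain of K-axiom applications forces O(b), and none forces O(~b). So b is neither obligatory nor forbidden under these norms.

Neither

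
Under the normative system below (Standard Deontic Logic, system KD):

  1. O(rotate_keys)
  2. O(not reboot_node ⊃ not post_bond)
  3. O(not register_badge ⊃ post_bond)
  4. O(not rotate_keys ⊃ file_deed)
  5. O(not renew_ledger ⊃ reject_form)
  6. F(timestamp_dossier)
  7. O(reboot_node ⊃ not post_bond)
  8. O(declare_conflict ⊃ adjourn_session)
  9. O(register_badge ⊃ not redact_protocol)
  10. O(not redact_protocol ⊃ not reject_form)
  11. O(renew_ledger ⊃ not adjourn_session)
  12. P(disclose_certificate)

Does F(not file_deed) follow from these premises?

Premise 4 is O(not rotate_keys ⊃ file_deed), but O(not rotate_keys) is not derivable from the premises, so it does not yield O(file_deed).
No other premise forces O(file_deed). An ideal world satisfying every premise can still have not file_deed true, so F(not file_deed) is not derivable.

No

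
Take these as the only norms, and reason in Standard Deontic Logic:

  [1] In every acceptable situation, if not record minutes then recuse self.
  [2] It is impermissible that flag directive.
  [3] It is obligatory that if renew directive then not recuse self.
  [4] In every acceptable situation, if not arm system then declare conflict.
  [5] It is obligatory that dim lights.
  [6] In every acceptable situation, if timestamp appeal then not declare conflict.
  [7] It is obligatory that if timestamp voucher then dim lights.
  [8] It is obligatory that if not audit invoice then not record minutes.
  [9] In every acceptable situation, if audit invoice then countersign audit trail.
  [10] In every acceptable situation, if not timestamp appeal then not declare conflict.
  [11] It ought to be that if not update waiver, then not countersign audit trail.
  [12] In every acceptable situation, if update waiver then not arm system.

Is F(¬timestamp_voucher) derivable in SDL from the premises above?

Premise 7 is O(timestamp_voucher → dim_lights); even if O(dim_lights) held, inferring O(timestamp_voucher) would be affirming the consequent — invalid.
No other premise forces O(timestamp_voucher). An ideal world satisfying every premise can still have ¬timestamp_voucher true, so F(¬timestamp_voucher) is not derivable.

No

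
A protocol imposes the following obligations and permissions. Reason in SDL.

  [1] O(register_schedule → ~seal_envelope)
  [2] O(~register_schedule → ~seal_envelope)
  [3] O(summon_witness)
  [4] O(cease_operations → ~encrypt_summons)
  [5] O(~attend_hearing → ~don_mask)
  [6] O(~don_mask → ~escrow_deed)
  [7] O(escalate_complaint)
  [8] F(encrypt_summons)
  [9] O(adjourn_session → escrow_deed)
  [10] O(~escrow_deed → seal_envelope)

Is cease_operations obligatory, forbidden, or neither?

Neither

Premise 4 is O(cease_operations → ~encrypt_summons); even if O(~encrypt_summons) held, inferring O(cease_operations) would be affirming the consequent — invalid.
No premise or chain of K-axiom applications forces O(cease_operations), and none forces O(~cease_operations). So cease_operations is neither obligatory nor forbidden under these norms.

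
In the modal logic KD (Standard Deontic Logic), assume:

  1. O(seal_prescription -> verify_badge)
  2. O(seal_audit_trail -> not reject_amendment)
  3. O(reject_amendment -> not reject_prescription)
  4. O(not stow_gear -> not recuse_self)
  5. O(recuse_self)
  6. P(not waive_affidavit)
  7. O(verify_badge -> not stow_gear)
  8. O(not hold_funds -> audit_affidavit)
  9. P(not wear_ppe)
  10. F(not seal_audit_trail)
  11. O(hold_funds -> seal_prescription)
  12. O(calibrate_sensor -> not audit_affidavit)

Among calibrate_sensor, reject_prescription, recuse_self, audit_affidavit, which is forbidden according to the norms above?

From premise 5 we have O(recuse_self).
Premise 4 is O(not stow_gear -> not recuse_self); contrapositively O(recuse_self -> stow_gear). Since O(recuse_self) holds, K gives O(stow_gear).
The contrapositive of premise 7 (O(verify_badge -> not stow_gear)) is O(stow_gear -> not verify_badge), and O(stow_gear) is already established, so O(not verify_badge).
Premise 1, O(seal_prescription -> verify_badge), contraposes to O(not verify_badge -> not seal_prescription); with O(not verify_badge) we get O(not seal_prescription).
Premise 11, O(hold_funds -> seal_prescription), contraposes to O(not seal_prescription -> not hold_funds); with O(not seal_prescription) we get O(not hold_funds).
Applying K to premise 8 (O(not hold_funds -> audit_affidavit)) and O(not hold_funds) yields O(audit_affidavit).
Premise 12, O(calibrate_sensor -> not audit_affidavit), contraposes to O(audit_affidavit -> not calibrate_sensor); with O(audit_affidavit) we get O(not calibrate_sensor).
So O(not calibrate_sensor) holds, i.e. calibrate_sensor is forbidden. None of the other listed options is forbidden under the premises.

calibrate_sensor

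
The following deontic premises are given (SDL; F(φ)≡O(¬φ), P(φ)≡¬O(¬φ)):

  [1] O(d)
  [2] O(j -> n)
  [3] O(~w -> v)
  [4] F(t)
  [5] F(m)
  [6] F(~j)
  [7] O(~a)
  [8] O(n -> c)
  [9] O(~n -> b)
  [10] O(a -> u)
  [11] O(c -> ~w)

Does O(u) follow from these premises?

No

Premise 10 is O(a -> u), but O(a) is not derivable from the premises, so it does not yield O(u).
No other premise forces O(u). An ideal world satisfying every premise can still have u false, so O(u) is not derivable.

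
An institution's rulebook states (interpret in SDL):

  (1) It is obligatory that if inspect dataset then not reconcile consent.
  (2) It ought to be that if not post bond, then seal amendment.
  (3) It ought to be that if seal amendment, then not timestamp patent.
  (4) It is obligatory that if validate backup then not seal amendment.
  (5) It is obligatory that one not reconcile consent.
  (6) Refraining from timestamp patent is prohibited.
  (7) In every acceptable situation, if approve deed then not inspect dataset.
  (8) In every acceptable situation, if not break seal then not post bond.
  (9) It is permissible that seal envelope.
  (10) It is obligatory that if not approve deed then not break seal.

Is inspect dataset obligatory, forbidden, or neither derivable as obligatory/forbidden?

Forbidden

Premise 6, F(¬timestamp_patent), is equivalent to O(timestamp_patent).
Premise 3, O(seal_amendment → ¬timestamp_patent), contraposes to O(timestamp_patent → ¬seal_amendment); with O(timestamp_patent) we get O(¬seal_amendment).
Premise 2, O(¬post_bond → seal_amendment), contraposes to O(¬seal_amendment → post_bond); with O(¬seal_amendment) we get O(post_bond).
Premise 8, O(¬break_seal → ¬post_bond), contraposes to O(post_bond → break_seal); with O(post_bond) we get O(break_seal).
Premise 10 is O(¬approve_deed → ¬break_seal); contrapositively O(break_seal → approve_deed). Since O(break_seal) holds, K gives O(approve_deed).
Applying K to premise 7 (O(approve_deed → ¬inspect_dataset)) and O(approve_deed) yields O(¬inspect_dataset).
Premises 1, 4, 5, 9 do not contribute to this derivation.
Thus O(¬inspect_dataset), which is F(inspect_dataset): inspect_dataset is forbidden.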